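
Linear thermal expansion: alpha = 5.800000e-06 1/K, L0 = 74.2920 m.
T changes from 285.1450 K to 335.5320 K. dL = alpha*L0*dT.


dT = 50.3870 K
dL = 5.800000e-06 * 74.2920 * 50.3870 = 0.021711 m
L_final = 74.313711 m

dL = 0.021711 m


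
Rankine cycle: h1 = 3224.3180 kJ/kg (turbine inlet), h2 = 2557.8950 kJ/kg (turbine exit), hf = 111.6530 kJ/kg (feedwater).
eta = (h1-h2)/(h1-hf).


W = 666.4230 kJ/kg
Q_in = 3112.6650 kJ/kg
eta = 0.2141 = 21.4100%

eta = 21.4100%


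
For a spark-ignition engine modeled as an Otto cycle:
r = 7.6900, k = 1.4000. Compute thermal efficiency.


r^(k-1) = 2.2614
eta = 1 - 1/2.2614 = 0.5578 = 55.7789%

55.7789%


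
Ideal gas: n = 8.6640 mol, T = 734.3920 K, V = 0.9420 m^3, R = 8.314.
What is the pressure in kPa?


P = nRT/V = 8.6640 * 8.314 * 734.3920 / 0.9420
= 52900.0888 / 0.9420 = 56157.2068 Pa = 56.1572 kPa

56.1572 kPa


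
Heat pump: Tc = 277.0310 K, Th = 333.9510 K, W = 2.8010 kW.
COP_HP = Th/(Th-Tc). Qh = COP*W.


COP = 333.9510 / 56.9200 = 5.8670
Qh = 5.8670 * 2.8010 = 16.4335 kW

COP = 5.8670, Qh = 16.4335 kW


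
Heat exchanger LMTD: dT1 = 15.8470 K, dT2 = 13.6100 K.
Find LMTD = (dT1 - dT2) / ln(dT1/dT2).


dT1/dT2 = 1.1644
ln(dT1/dT2) = 0.1522
LMTD = 2.2370 / 0.1522 = 14.7001 K

14.7001 K


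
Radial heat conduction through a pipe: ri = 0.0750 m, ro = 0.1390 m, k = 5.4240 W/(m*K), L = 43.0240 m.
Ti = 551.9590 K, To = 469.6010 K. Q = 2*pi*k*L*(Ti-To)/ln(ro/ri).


dT = 82.3580 K
ln(ro/ri) = 0.6170
Q = 2*pi*5.4240*43.0240*82.3580 / 0.6170 = 195722.5850 W

195722.5850 W


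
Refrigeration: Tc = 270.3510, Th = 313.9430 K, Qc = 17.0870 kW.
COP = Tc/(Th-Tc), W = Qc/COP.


COP = 270.3510 / 43.5920 = 6.2018
W = 17.0870 / 6.2018 = 2.7551 kW

COP = 6.2018, W = 2.7551 kW


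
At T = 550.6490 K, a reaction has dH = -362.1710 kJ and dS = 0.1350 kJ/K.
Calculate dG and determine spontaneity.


T*dS = 550.6490 * 0.1350 = 74.3376 kJ
dG = -362.1710 - 74.3376 = -436.5086 kJ (spontaneous)

dG = -436.5086 kJ, spontaneous


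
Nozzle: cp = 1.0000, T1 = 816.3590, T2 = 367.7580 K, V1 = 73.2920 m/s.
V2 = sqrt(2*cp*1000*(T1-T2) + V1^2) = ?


dT = 448.6010 K
2*cp*1000*dT = 897202.0000
V1^2 = 5371.7173
V2 = sqrt(902573.7173) = 950.0388 m/s

950.0388 m/s


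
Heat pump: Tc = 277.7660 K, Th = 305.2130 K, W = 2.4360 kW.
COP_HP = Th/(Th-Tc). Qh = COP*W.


COP = 305.2130 / 27.4470 = 11.1201
Qh = 11.1201 * 2.4360 = 27.0885 kW

COP = 11.1201, Qh = 27.0885 kW


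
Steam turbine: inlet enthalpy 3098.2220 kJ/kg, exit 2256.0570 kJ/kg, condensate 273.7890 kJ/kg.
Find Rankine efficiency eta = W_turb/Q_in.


W = 842.1650 kJ/kg
Q_in = 2824.4330 kJ/kg
eta = 0.2982 = 29.8171%

eta = 29.8171%


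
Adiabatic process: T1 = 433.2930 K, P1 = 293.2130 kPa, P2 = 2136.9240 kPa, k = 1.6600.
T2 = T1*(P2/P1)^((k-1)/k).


(k-1)/k = 0.3976
(P2/P1)^exp = 2.2027
T2 = 433.2930 * 2.2027 = 954.4330 K

954.4330 K


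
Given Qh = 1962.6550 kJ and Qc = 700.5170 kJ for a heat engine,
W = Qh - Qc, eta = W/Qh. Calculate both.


W = 1962.6550 - 700.5170 = 1262.1380 kJ
eta = 1262.1380 / 1962.6550 = 0.6431 = 64.3077%

W = 1262.1380 kJ, eta = 64.3077%


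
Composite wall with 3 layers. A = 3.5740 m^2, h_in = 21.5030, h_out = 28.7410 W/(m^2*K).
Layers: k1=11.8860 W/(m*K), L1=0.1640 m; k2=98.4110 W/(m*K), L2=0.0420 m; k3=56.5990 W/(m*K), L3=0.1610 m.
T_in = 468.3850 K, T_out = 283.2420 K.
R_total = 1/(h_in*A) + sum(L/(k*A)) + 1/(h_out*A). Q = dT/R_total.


R_conv_in = 1/(21.5030*3.5740) = 0.0130
R_1 = 0.1640/(11.8860*3.5740) = 0.0039
R_2 = 0.0420/(98.4110*3.5740) = 0.0001
R_3 = 0.1610/(56.5990*3.5740) = 0.0008
R_conv_out = 1/(28.7410*3.5740) = 0.0097
R_total = 0.0275 K/W
Q = 185.1430 / 0.0275 = 6726.8099 W

R_total = 0.0275 K/W, Q = 6726.8099 W


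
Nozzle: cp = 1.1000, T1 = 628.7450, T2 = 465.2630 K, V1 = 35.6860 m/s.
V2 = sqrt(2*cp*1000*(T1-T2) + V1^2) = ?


dT = 163.4820 K
2*cp*1000*dT = 359660.4000
V1^2 = 1273.4906
V2 = sqrt(360933.8906) = 600.7777 m/s

600.7777 m/s


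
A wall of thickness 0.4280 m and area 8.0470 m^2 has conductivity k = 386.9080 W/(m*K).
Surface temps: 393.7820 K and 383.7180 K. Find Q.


dT = 10.0640 K
Q = 386.9080 * 8.0470 * 10.0640 / 0.4280 = 73209.6904 W

73209.6904 W


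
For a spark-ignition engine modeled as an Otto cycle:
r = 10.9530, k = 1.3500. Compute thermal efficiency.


r^(k-1) = 2.3112
eta = 1 - 1/2.3112 = 0.5673 = 56.7323%

56.7323%


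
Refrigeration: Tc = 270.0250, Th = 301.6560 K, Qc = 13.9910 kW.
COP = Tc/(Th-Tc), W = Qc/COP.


COP = 270.0250 / 31.6310 = 8.5367
W = 13.9910 / 8.5367 = 1.6389 kW

COP = 8.5367, W = 1.6389 kW


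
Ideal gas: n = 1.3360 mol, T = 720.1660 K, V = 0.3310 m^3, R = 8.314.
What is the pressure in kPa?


P = nRT/V = 1.3360 * 8.314 * 720.1660 / 0.3310
= 7999.2467 / 0.3310 = 24166.9085 Pa = 24.1669 kPa

24.1669 kPa


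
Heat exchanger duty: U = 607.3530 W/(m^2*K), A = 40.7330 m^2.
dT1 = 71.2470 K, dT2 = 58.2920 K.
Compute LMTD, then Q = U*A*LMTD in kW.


LMTD = 64.5530 K
Q = 607.3530 * 40.7330 * 64.5530 = 1596996.3168 W = 1596.9963 kW

1596.9963 kW


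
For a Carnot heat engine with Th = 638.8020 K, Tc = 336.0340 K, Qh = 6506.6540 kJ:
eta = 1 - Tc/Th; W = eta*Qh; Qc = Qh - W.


eta = 1 - 336.0340/638.8020 = 0.4740
W = 0.4740 * 6506.6540 = 3083.9080 kJ
Qc = 6506.6540 - 3083.9080 = 3422.7460 kJ

eta = 47.3962%, W = 3083.9080 kJ, Qc = 3422.7460 kJ


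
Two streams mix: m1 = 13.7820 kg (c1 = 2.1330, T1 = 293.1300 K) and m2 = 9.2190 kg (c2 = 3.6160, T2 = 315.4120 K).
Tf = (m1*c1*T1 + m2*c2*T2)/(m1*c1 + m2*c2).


num = 19131.6885
den = 62.7329
Tf = 304.9705 K

304.9705 K


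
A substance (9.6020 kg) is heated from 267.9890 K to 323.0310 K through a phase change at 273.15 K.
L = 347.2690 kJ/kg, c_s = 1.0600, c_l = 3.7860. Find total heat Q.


Q1 (sensible, solid) = 9.6020 * 1.0600 * 5.1610 = 52.5293 kJ
Q2 (latent) = 9.6020 * 347.2690 = 3334.4769 kJ
Q3 (sensible, liquid) = 9.6020 * 3.7860 * 49.8810 = 1813.3326 kJ
Q_total = 5200.3388 kJ

5200.3388 kJ


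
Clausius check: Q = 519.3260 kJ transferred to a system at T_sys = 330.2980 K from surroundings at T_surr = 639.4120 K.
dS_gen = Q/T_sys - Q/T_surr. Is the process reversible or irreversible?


dS_sys = 519.3260/330.2980 = 1.5723 kJ/K
dS_surr = -519.3260/639.4120 = -0.8122 kJ/K
dS_gen = 1.5723 - 0.8122 = 0.7601 kJ/K (irreversible)

dS_gen = 0.7601 kJ/K, irreversible


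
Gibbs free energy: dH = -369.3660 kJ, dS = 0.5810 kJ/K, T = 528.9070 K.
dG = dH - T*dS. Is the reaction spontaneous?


T*dS = 528.9070 * 0.5810 = 307.2950 kJ
dG = -369.3660 - 307.2950 = -676.6610 kJ (spontaneous)

dG = -676.6610 kJ, spontaneous


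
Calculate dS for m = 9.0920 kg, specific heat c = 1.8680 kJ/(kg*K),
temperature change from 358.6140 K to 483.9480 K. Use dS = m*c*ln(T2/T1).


T2/T1 = 1.3495
ln(T2/T1) = 0.2997
dS = 9.0920 * 1.8680 * 0.2997 = 5.0906 kJ/K

5.0906 kJ/K


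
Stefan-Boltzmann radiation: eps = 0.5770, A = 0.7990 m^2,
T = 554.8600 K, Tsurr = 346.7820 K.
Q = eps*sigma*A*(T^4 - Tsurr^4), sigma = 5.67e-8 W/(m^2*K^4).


T^4 = 9.4784e+10
Tsurr^4 = 1.4462e+10
Q = 0.5770 * 5.67e-8 * 0.7990 * 8.0322e+10 = 2099.6115 W

2099.6115 W


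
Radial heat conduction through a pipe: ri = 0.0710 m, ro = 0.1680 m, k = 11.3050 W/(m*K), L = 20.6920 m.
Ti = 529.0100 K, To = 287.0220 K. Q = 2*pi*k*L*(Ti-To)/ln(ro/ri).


dT = 241.9880 K
ln(ro/ri) = 0.8613
Q = 2*pi*11.3050*20.6920*241.9880 / 0.8613 = 412952.6942 W

412952.6942 W


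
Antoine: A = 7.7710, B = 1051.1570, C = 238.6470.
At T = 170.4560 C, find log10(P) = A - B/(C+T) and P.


C+T = 409.1030
B/(C+T) = 2.5694
log10(P) = 7.7710 - 2.5694 = 5.2016
P = 10^5.2016 = 159067.3521 mmHg

159067.3521 mmHg


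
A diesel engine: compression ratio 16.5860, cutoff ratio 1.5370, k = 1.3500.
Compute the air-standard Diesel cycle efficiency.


r^(k-1) = 2.6724
rc^k = 1.7865
eta = 0.5940 = 59.4028%

59.4028%


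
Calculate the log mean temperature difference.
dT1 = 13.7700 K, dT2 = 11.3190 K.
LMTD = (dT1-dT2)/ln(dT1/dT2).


dT1/dT2 = 1.2165
ln(dT1/dT2) = 0.1960
LMTD = 2.4510 / 0.1960 = 12.5045 K

12.5045 K


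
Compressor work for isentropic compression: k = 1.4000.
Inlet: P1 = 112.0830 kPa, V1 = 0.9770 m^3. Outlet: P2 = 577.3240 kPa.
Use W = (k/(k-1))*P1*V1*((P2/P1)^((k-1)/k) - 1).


(k-1)/k = 0.2857
(P2/P1)^exp = 1.5973
W = 3.5000 * 112.0830 * 0.9770 * (1.5973 - 1) = 228.9368 kJ

228.9368 kJ


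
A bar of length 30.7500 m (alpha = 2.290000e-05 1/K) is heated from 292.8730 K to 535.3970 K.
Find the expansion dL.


dT = 242.5240 K
dL = 2.290000e-05 * 30.7500 * 242.5240 = 0.170779 m
L_final = 30.920779 m

dL = 0.170779 m


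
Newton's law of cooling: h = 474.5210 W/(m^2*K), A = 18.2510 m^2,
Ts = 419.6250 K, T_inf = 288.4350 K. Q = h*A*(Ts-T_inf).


dT = 131.1900 K
Q = 474.5210 * 18.2510 * 131.1900 = 1136168.7347 W

1136168.7347 W


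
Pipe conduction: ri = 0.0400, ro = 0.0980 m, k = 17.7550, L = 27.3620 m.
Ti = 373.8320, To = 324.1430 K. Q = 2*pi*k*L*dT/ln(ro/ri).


dT = 49.6890 K
ln(ro/ri) = 0.8961
Q = 2*pi*17.7550*27.3620*49.6890 / 0.8961 = 169261.4148 W

169261.4148 W


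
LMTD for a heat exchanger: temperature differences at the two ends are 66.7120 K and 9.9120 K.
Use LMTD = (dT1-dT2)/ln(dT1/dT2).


dT1/dT2 = 6.7304
ln(dT1/dT2) = 1.9066
LMTD = 56.8000 / 1.9066 = 29.7906 K

29.7906 K


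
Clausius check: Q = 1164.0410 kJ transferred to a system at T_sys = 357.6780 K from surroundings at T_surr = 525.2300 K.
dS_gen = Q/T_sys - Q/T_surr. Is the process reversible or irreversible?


dS_sys = 1164.0410/357.6780 = 3.2544 kJ/K
dS_surr = -1164.0410/525.2300 = -2.2163 kJ/K
dS_gen = 3.2544 - 2.2163 = 1.0382 kJ/K (irreversible)

dS_gen = 1.0382 kJ/K, irreversible


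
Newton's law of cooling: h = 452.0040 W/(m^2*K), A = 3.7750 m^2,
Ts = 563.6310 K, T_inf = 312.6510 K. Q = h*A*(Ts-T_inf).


dT = 250.9800 K
Q = 452.0040 * 3.7750 * 250.9800 = 428250.9638 W

428250.9638 W


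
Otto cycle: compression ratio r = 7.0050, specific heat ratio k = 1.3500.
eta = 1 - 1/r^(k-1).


r^(k-1) = 1.9765
eta = 1 - 1/1.9765 = 0.4941 = 49.4051%

49.4051%


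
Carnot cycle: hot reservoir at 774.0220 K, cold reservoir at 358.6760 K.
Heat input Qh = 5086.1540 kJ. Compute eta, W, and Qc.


eta = 1 - 358.6760/774.0220 = 0.5366
W = 0.5366 * 5086.1540 = 2729.2683 kJ
Qc = 5086.1540 - 2729.2683 = 2356.8857 kJ

eta = 53.6607%, W = 2729.2683 kJ, Qc = 2356.8857 kJ


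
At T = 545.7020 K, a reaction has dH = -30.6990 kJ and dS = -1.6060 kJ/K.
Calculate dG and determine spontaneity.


T*dS = 545.7020 * -1.6060 = -876.3974 kJ
dG = -30.6990 + 876.3974 = 845.6984 kJ (non-spontaneous)

dG = 845.6984 kJ, non-spontaneous


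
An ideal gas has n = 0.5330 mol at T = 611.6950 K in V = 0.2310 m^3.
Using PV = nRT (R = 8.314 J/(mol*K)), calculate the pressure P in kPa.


P = nRT/V = 0.5330 * 8.314 * 611.6950 / 0.2310
= 2710.6420 / 0.2310 = 11734.3809 Pa = 11.7344 kPa

11.7344 kPa


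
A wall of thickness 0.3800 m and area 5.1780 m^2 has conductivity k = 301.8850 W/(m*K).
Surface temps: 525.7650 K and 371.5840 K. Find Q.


dT = 154.1810 K
Q = 301.8850 * 5.1780 * 154.1810 / 0.3800 = 634235.9307 W

634235.9307 W


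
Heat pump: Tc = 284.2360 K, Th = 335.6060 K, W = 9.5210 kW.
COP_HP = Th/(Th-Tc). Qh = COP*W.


COP = 335.6060 / 51.3700 = 6.5331
Qh = 6.5331 * 9.5210 = 62.2018 kW

COP = 6.5331, Qh = 62.2018 kW


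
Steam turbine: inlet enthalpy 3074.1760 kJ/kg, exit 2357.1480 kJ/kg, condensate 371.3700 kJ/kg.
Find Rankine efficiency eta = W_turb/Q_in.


W = 717.0280 kJ/kg
Q_in = 2702.8060 kJ/kg
eta = 0.2653 = 26.5290%

eta = 26.5290%


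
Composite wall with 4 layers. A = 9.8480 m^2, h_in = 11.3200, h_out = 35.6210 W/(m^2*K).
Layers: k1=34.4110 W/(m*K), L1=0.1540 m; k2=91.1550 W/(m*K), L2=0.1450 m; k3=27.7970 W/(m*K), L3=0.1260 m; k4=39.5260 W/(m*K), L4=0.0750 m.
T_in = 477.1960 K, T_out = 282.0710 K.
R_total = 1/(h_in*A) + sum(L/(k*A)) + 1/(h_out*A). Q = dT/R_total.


R_conv_in = 1/(11.3200*9.8480) = 0.0090
R_1 = 0.1540/(34.4110*9.8480) = 0.0005
R_2 = 0.1450/(91.1550*9.8480) = 0.0002
R_3 = 0.1260/(27.7970*9.8480) = 0.0005
R_4 = 0.0750/(39.5260*9.8480) = 0.0002
R_conv_out = 1/(35.6210*9.8480) = 0.0029
R_total = 0.0131 K/W
Q = 195.1250 / 0.0131 = 14906.5803 W

R_total = 0.0131 K/W, Q = 14906.5803 W


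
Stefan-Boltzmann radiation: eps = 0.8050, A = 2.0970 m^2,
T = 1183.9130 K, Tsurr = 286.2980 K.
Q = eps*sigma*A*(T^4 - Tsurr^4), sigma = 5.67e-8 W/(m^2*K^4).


T^4 = 1.9646e+12
Tsurr^4 = 6.7185e+09
Q = 0.8050 * 5.67e-8 * 2.0970 * 1.9579e+12 = 187399.6624 W

187399.6624 W


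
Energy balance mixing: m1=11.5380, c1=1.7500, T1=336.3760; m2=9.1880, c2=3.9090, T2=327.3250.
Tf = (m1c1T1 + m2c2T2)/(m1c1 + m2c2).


num = 18548.1054
den = 56.1074
Tf = 330.5822 K

330.5822 K


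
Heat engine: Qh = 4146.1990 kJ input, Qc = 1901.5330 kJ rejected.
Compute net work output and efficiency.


W = 4146.1990 - 1901.5330 = 2244.6660 kJ
eta = 2244.6660 / 4146.1990 = 0.5414 = 54.1379%

W = 2244.6660 kJ, eta = 54.1379%


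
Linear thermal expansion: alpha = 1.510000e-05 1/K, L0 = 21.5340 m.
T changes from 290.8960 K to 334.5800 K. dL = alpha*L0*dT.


dT = 43.6840 K
dL = 1.510000e-05 * 21.5340 * 43.6840 = 0.014204 m
L_final = 21.548204 m

dL = 0.014204 m


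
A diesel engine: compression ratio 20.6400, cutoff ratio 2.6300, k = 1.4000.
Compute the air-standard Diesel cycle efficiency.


r^(k-1) = 3.3565
rc^k = 3.8720
eta = 0.6250 = 62.5037%

62.5037%


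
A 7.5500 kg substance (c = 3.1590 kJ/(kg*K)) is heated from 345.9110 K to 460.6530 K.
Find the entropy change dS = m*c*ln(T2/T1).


T2/T1 = 1.3317
ln(T2/T1) = 0.2865
dS = 7.5500 * 3.1590 * 0.2865 = 6.8323 kJ/K

6.8323 kJ/K


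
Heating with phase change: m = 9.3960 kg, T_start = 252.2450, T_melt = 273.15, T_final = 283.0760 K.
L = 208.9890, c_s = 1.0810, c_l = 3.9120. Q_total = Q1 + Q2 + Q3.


Q1 (sensible, solid) = 9.3960 * 1.0810 * 20.9050 = 212.3337 kJ
Q2 (latent) = 9.3960 * 208.9890 = 1963.6606 kJ
Q3 (sensible, liquid) = 9.3960 * 3.9120 * 9.9260 = 364.8515 kJ
Q_total = 2540.8458 kJ

2540.8458 kJ


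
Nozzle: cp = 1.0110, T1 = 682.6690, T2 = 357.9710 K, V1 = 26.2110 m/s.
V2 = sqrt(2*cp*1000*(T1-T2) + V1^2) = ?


dT = 324.6980 K
2*cp*1000*dT = 656539.3560
V1^2 = 687.0165
V2 = sqrt(657226.3725) = 810.6950 m/s

810.6950 m/s


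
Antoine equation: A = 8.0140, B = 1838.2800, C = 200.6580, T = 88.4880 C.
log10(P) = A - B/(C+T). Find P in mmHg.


C+T = 289.1460
B/(C+T) = 6.3576
log10(P) = 8.0140 - 6.3576 = 1.6564
P = 10^1.6564 = 45.3295 mmHg

45.3295 mmHg


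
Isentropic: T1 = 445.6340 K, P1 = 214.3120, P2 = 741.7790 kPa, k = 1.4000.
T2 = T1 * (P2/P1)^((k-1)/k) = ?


(k-1)/k = 0.2857
(P2/P1)^exp = 1.4258
T2 = 445.6340 * 1.4258 = 635.3945 K

635.3945 K


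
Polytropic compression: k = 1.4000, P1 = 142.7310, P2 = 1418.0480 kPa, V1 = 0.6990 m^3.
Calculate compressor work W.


(k-1)/k = 0.2857
(P2/P1)^exp = 1.9271
W = 3.5000 * 142.7310 * 0.6990 * (1.9271 - 1) = 323.7388 kJ

323.7388 kJ


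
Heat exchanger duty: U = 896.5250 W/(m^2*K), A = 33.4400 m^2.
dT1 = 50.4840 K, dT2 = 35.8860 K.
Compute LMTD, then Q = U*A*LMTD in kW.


LMTD = 42.7706 K
Q = 896.5250 * 33.4400 * 42.7706 = 1282253.9003 W = 1282.2539 kW

1282.2539 kW


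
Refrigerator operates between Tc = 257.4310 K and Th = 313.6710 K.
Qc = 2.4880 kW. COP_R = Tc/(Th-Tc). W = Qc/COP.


COP = 257.4310 / 56.2400 = 4.5774
W = 2.4880 / 4.5774 = 0.5435 kW

COP = 4.5774, W = 0.5435 kW


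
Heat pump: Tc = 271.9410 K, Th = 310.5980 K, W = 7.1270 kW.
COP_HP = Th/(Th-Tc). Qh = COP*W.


COP = 310.5980 / 38.6570 = 8.0347
Qh = 8.0347 * 7.1270 = 57.2634 kW

COP = 8.0347, Qh = 57.2634 kW


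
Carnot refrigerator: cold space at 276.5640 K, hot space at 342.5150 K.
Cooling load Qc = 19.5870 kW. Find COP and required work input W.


COP = 276.5640 / 65.9510 = 4.1935
W = 19.5870 / 4.1935 = 4.6708 kW

COP = 4.1935, W = 4.6708 kW


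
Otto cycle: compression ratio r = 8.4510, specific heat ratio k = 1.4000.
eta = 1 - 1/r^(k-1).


r^(k-1) = 2.3484
eta = 1 - 1/2.3484 = 0.5742 = 57.4170%

57.4170%


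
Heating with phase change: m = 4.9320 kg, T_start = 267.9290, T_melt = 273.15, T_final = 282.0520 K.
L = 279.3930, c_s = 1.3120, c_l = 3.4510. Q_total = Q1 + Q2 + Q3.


Q1 (sensible, solid) = 4.9320 * 1.3120 * 5.2210 = 33.7840 kJ
Q2 (latent) = 4.9320 * 279.3930 = 1377.9663 kJ
Q3 (sensible, liquid) = 4.9320 * 3.4510 * 8.9020 = 151.5150 kJ
Q_total = 1563.2652 kJ

1563.2652 kJ


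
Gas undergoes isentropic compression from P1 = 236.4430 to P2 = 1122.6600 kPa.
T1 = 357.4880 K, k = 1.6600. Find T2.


(k-1)/k = 0.3976
(P2/P1)^exp = 1.8577
T2 = 357.4880 * 1.8577 = 664.1100 K

664.1100 K


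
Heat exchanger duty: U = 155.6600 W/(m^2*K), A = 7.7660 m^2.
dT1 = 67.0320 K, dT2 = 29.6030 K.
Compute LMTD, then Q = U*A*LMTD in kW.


LMTD = 45.7962 K
Q = 155.6600 * 7.7660 * 45.7962 = 55361.0232 W = 55.3610 kW

55.3610 kW


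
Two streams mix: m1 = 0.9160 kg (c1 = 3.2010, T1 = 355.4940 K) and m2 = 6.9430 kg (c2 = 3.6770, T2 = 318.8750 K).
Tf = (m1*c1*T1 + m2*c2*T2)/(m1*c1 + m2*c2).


num = 9183.0406
den = 28.4615
Tf = 322.6475 K

322.6475 K


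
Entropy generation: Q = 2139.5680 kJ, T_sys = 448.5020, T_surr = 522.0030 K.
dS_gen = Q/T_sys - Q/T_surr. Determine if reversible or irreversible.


dS_sys = 2139.5680/448.5020 = 4.7705 kJ/K
dS_surr = -2139.5680/522.0030 = -4.0988 kJ/K
dS_gen = 4.7705 - 4.0988 = 0.6717 kJ/K (irreversible)

dS_gen = 0.6717 kJ/K, irreversible


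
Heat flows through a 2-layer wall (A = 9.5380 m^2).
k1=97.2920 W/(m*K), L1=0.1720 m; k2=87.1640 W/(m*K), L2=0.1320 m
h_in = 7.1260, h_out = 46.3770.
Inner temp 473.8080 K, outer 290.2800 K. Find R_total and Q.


R_conv_in = 1/(7.1260*9.5380) = 0.0147
R_1 = 0.1720/(97.2920*9.5380) = 0.0002
R_2 = 0.1320/(87.1640*9.5380) = 0.0002
R_conv_out = 1/(46.3770*9.5380) = 0.0023
R_total = 0.0173 K/W
Q = 183.5280 / 0.0173 = 10597.7358 W

R_total = 0.0173 K/W, Q = 10597.7358 W


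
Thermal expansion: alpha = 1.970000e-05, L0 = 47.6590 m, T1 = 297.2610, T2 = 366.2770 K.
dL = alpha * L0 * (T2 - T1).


dT = 69.0160 K
dL = 1.970000e-05 * 47.6590 * 69.0160 = 0.064798 m
L_final = 47.723798 m

dL = 0.064798 m


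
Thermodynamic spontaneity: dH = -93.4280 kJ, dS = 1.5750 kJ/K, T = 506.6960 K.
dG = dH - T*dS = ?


T*dS = 506.6960 * 1.5750 = 798.0462 kJ
dG = -93.4280 - 798.0462 = -891.4742 kJ (spontaneous)

dG = -891.4742 kJ, spontaneous


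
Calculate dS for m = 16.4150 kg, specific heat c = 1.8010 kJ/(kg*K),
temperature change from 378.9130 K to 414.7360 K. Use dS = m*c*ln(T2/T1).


T2/T1 = 1.0945
ln(T2/T1) = 0.0903
dS = 16.4150 * 1.8010 * 0.0903 = 2.6706 kJ/K

2.6706 kJ/K


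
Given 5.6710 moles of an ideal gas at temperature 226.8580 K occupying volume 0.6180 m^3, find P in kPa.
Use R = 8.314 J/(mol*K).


P = nRT/V = 5.6710 * 8.314 * 226.8580 / 0.6180
= 10696.0584 / 0.6180 = 17307.5379 Pa = 17.3075 kPa

17.3075 kPa


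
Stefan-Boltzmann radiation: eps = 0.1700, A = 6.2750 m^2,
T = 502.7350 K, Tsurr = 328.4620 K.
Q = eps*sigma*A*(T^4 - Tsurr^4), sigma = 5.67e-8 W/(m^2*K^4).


T^4 = 6.3879e+10
Tsurr^4 = 1.1640e+10
Q = 0.1700 * 5.67e-8 * 6.2750 * 5.2239e+10 = 3159.6673 W

3159.6673 W


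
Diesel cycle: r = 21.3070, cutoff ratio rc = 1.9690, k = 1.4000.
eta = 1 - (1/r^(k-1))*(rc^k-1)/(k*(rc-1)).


r^(k-1) = 3.3995
rc^k = 2.5819
eta = 0.6570 = 65.6975%

65.6975%


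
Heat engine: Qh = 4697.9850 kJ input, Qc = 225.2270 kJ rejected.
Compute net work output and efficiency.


W = 4697.9850 - 225.2270 = 4472.7580 kJ
eta = 4472.7580 / 4697.9850 = 0.9521 = 95.2059%

W = 4472.7580 kJ, eta = 95.2059%


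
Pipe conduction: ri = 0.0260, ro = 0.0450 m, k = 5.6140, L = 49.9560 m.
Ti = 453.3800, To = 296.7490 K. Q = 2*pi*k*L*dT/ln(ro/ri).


dT = 156.6310 K
ln(ro/ri) = 0.5486
Q = 2*pi*5.6140*49.9560*156.6310 / 0.5486 = 503139.9541 W

503139.9541 W


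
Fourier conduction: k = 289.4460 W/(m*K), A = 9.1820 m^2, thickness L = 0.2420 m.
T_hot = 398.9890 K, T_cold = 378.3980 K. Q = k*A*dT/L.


dT = 20.5910 K
Q = 289.4460 * 9.1820 * 20.5910 / 0.2420 = 226134.5459 W

226134.5459 W


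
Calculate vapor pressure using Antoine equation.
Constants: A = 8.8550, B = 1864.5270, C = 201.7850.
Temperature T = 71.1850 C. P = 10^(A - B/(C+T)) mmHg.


C+T = 272.9700
B/(C+T) = 6.8305
log10(P) = 8.8550 - 6.8305 = 2.0245
P = 10^2.0245 = 105.7987 mmHg

105.7987 mmHg


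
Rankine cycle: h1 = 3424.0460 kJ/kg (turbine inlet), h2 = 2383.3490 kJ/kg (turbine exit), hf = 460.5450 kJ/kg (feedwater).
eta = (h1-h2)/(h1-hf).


W = 1040.6970 kJ/kg
Q_in = 2963.5010 kJ/kg
eta = 0.3512 = 35.1171%

eta = 35.1171%


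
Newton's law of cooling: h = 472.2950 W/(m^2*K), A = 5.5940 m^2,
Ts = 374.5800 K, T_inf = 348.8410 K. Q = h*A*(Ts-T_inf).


dT = 25.7390 K
Q = 472.2950 * 5.5940 * 25.7390 = 68002.9072 W

68002.9072 W


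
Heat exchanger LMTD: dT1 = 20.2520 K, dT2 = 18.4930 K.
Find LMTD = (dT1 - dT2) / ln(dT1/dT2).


dT1/dT2 = 1.0951
ln(dT1/dT2) = 0.0909
LMTD = 1.7590 / 0.0909 = 19.3592 K

19.3592 K


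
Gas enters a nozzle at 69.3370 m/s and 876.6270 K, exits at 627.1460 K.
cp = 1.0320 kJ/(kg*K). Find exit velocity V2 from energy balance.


dT = 249.4810 K
2*cp*1000*dT = 514928.7840
V1^2 = 4807.6196
V2 = sqrt(519736.4036) = 720.9275 m/s

720.9275 m/s


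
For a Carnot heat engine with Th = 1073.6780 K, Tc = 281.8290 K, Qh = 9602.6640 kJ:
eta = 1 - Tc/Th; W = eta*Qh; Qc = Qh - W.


eta = 1 - 281.8290/1073.6780 = 0.7375
W = 0.7375 * 9602.6640 = 7082.0673 kJ
Qc = 9602.6640 - 7082.0673 = 2520.5967 kJ

eta = 73.7511%, W = 7082.0673 kJ, Qc = 2520.5967 kJ


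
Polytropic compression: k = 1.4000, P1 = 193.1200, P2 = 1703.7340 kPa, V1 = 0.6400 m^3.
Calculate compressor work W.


(k-1)/k = 0.2857
(P2/P1)^exp = 1.8628
W = 3.5000 * 193.1200 * 0.6400 * (1.8628 - 1) = 373.2338 kJ

373.2338 kJ


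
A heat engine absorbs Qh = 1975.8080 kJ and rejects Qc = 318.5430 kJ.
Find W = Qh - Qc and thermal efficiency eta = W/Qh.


W = 1975.8080 - 318.5430 = 1657.2650 kJ
eta = 1657.2650 / 1975.8080 = 0.8388 = 83.8778%

W = 1657.2650 kJ, eta = 83.8778%


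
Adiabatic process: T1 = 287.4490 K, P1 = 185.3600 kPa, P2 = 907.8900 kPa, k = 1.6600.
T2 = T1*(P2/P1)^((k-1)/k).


(k-1)/k = 0.3976
(P2/P1)^exp = 1.8808
T2 = 287.4490 * 1.8808 = 540.6360 K

540.6360 K


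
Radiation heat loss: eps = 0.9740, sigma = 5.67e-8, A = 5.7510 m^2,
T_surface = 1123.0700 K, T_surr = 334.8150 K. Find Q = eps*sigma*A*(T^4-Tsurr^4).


T^4 = 1.5908e+12
Tsurr^4 = 1.2567e+10
Q = 0.9740 * 5.67e-8 * 5.7510 * 1.5783e+12 = 501266.1927 W

501266.1927 W


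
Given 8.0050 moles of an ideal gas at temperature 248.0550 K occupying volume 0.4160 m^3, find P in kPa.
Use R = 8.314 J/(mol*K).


P = nRT/V = 8.0050 * 8.314 * 248.0550 / 0.4160
= 16508.9458 / 0.4160 = 39684.9659 Pa = 39.6850 kPa

39.6850 kPa


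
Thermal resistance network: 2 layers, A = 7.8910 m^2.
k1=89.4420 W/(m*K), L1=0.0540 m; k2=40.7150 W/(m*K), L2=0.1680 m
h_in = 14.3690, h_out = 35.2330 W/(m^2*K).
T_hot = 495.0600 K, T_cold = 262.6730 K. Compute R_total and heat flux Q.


R_conv_in = 1/(14.3690*7.8910) = 0.0088
R_1 = 0.0540/(89.4420*7.8910) = 7.6510e-05
R_2 = 0.1680/(40.7150*7.8910) = 0.0005
R_conv_out = 1/(35.2330*7.8910) = 0.0036
R_total = 0.0130 K/W
Q = 232.3870 / 0.0130 = 17854.3873 W

R_total = 0.0130 K/W, Q = 17854.3873 W


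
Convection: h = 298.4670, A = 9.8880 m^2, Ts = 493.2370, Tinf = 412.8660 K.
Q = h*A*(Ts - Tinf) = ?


dT = 80.3710 K
Q = 298.4670 * 9.8880 * 80.3710 = 237194.2463 W

237194.2463 W


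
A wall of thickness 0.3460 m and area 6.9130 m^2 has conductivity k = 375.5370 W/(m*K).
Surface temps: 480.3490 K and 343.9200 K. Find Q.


dT = 136.4290 K
Q = 375.5370 * 6.9130 * 136.4290 / 0.3460 = 1023646.2187 W

1023646.2187 W


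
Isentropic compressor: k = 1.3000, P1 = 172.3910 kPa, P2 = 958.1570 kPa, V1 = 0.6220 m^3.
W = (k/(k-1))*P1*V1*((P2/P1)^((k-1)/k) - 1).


(k-1)/k = 0.2308
(P2/P1)^exp = 1.4856
W = 4.3333 * 172.3910 * 0.6220 * (1.4856 - 1) = 225.6397 kJ

225.6397 kJ


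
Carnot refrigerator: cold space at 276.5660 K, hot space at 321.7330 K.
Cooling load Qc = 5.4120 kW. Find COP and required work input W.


COP = 276.5660 / 45.1670 = 6.1232
W = 5.4120 / 6.1232 = 0.8839 kW

COP = 6.1232, W = 0.8839 kW


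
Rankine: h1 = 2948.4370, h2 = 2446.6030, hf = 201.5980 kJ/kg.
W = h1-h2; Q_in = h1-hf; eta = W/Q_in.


W = 501.8340 kJ/kg
Q_in = 2746.8390 kJ/kg
eta = 0.1827 = 18.2695%

eta = 18.2695%


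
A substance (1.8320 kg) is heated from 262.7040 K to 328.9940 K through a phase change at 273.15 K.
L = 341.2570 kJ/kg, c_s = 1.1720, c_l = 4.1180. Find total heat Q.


Q1 (sensible, solid) = 1.8320 * 1.1720 * 10.4460 = 22.4286 kJ
Q2 (latent) = 1.8320 * 341.2570 = 625.1828 kJ
Q3 (sensible, liquid) = 1.8320 * 4.1180 * 55.8440 = 421.2970 kJ
Q_total = 1068.9084 kJ

1068.9084 kJ


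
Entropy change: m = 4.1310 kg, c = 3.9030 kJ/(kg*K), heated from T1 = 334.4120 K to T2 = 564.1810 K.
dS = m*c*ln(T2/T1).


T2/T1 = 1.6871
ln(T2/T1) = 0.5230
dS = 4.1310 * 3.9030 * 0.5230 = 8.4325 kJ/K

8.4325 kJ/K


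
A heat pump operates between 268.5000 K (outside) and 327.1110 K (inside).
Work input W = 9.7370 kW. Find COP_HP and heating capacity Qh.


COP = 327.1110 / 58.6110 = 5.5811
Qh = 5.5811 * 9.7370 = 54.3427 kW

COP = 5.5811, Qh = 54.3427 kW


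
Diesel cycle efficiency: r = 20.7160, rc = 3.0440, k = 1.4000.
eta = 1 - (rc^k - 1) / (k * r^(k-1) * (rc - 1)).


r^(k-1) = 3.3614
rc^k = 4.7514
eta = 0.6100 = 61.0001%

61.0001%


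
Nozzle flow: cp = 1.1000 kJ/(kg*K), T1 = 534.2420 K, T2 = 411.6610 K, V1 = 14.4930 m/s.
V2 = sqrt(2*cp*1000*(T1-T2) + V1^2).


dT = 122.5810 K
2*cp*1000*dT = 269678.2000
V1^2 = 210.0470
V2 = sqrt(269888.2470) = 519.5077 m/s

519.5077 m/s


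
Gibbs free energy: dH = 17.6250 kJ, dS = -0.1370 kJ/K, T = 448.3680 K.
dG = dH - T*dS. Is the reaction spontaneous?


T*dS = 448.3680 * -0.1370 = -61.4264 kJ
dG = 17.6250 + 61.4264 = 79.0514 kJ (non-spontaneous)

dG = 79.0514 kJ, non-spontaneous


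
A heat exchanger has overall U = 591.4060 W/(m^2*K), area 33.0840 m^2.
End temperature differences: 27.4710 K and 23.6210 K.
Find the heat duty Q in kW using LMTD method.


LMTD = 25.4976 K
Q = 591.4060 * 33.0840 * 25.4976 = 498887.4782 W = 498.8875 kW

498.8875 kW


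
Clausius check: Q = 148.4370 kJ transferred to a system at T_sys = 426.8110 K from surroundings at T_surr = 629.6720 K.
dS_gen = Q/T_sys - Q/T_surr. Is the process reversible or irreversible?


dS_sys = 148.4370/426.8110 = 0.3478 kJ/K
dS_surr = -148.4370/629.6720 = -0.2357 kJ/K
dS_gen = 0.3478 - 0.2357 = 0.1120 kJ/K (irreversible)

dS_gen = 0.1120 kJ/K, irreversible


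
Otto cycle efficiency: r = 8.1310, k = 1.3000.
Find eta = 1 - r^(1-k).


r^(k-1) = 1.8752
eta = 1 - 1/1.8752 = 0.4667 = 46.6718%

46.6718%


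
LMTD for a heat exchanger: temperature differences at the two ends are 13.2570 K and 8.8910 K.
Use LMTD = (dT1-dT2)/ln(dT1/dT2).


dT1/dT2 = 1.4911
ln(dT1/dT2) = 0.3995
LMTD = 4.3660 / 0.3995 = 10.9290 K

10.9290 K


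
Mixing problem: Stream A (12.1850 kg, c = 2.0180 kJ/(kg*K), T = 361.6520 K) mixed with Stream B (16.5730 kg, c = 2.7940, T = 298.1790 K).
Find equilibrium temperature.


num = 22699.9476
den = 70.8943
Tf = 320.1943 K

320.1943 K


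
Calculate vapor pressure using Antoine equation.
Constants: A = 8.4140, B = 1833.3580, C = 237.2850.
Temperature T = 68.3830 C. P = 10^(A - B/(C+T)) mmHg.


C+T = 305.6680
B/(C+T) = 5.9979
log10(P) = 8.4140 - 5.9979 = 2.4161
P = 10^2.4161 = 260.6913 mmHg

260.6913 mmHg


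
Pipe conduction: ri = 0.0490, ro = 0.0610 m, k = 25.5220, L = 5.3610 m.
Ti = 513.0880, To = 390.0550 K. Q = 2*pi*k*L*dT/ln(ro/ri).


dT = 123.0330 K
ln(ro/ri) = 0.2191
Q = 2*pi*25.5220*5.3610*123.0330 / 0.2191 = 482849.3667 W

482849.3667 W


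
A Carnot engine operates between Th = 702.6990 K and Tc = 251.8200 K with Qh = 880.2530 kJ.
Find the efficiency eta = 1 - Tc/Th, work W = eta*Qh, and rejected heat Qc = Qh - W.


eta = 1 - 251.8200/702.6990 = 0.6416
W = 0.6416 * 880.2530 = 564.8045 kJ
Qc = 880.2530 - 564.8045 = 315.4485 kJ

eta = 64.1639%, W = 564.8045 kJ, Qc = 315.4485 kJ


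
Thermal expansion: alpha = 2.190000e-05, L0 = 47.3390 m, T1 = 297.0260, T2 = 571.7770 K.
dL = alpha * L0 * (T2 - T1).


dT = 274.7510 K
dL = 2.190000e-05 * 47.3390 * 274.7510 = 0.284841 m
L_final = 47.623841 m

dL = 0.284841 m


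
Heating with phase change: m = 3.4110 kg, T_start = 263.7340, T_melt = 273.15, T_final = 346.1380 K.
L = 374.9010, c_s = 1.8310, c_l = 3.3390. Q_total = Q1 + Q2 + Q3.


Q1 (sensible, solid) = 3.4110 * 1.8310 * 9.4160 = 58.8080 kJ
Q2 (latent) = 3.4110 * 374.9010 = 1278.7873 kJ
Q3 (sensible, liquid) = 3.4110 * 3.3390 * 72.9880 = 831.2843 kJ
Q_total = 2168.8797 kJ

2168.8797 kJ


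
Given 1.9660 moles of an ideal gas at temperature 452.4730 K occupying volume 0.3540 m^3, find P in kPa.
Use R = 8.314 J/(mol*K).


P = nRT/V = 1.9660 * 8.314 * 452.4730 / 0.3540
= 7395.8178 / 0.3540 = 20892.1406 Pa = 20.8921 kPa

20.8921 kPa


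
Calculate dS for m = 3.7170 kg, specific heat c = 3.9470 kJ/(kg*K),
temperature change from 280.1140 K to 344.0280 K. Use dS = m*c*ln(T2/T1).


T2/T1 = 1.2282
ln(T2/T1) = 0.2055
dS = 3.7170 * 3.9470 * 0.2055 = 3.0153 kJ/K

3.0153 kJ/K


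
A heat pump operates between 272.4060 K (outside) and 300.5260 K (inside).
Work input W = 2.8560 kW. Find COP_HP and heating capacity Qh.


COP = 300.5260 / 28.1200 = 10.6873
Qh = 10.6873 * 2.8560 = 30.5228 kW

COP = 10.6873, Qh = 30.5228 kW


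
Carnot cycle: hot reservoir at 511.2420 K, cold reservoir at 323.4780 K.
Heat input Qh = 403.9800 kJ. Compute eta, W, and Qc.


eta = 1 - 323.4780/511.2420 = 0.3673
W = 0.3673 * 403.9800 = 148.3699 kJ
Qc = 403.9800 - 148.3699 = 255.6101 kJ

eta = 36.7270%, W = 148.3699 kJ, Qc = 255.6101 kJ


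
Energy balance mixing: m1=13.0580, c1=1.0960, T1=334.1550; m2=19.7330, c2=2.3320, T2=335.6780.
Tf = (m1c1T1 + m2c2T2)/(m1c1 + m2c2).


num = 20229.2960
den = 60.3289
Tf = 335.3167 K

335.3167 K


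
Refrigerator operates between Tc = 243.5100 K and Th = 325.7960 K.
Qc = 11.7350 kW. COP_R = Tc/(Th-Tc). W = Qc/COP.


COP = 243.5100 / 82.2860 = 2.9593
W = 11.7350 / 2.9593 = 3.9654 kW

COP = 2.9593, W = 3.9654 kW


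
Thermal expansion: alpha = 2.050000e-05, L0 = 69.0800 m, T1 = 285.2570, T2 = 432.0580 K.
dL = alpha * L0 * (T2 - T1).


dT = 146.8010 K
dL = 2.050000e-05 * 69.0800 * 146.8010 = 0.207891 m
L_final = 69.287891 m

dL = 0.207891 m


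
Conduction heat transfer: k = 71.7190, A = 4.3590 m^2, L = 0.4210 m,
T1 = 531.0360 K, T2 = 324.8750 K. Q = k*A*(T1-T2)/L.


dT = 206.1610 K
Q = 71.7190 * 4.3590 * 206.1610 / 0.4210 = 153089.5374 W

153089.5374 W


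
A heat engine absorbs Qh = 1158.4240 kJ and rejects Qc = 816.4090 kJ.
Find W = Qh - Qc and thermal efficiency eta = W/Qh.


W = 1158.4240 - 816.4090 = 342.0150 kJ
eta = 342.0150 / 1158.4240 = 0.2952 = 29.5242%

W = 342.0150 kJ, eta = 29.5242%


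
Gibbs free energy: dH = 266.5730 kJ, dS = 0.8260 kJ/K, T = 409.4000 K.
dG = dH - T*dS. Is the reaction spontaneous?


T*dS = 409.4000 * 0.8260 = 338.1644 kJ
dG = 266.5730 - 338.1644 = -71.5914 kJ (spontaneous)

dG = -71.5914 kJ, spontaneous


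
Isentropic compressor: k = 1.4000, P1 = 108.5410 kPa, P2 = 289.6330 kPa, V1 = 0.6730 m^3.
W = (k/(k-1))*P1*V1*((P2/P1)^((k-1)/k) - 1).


(k-1)/k = 0.2857
(P2/P1)^exp = 1.3237
W = 3.5000 * 108.5410 * 0.6730 * (1.3237 - 1) = 82.7578 kJ

82.7578 kJ


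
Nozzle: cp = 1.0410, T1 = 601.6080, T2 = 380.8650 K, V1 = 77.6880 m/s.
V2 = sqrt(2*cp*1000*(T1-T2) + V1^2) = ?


dT = 220.7430 K
2*cp*1000*dT = 459586.9260
V1^2 = 6035.4253
V2 = sqrt(465622.3513) = 682.3653 m/s

682.3653 m/s


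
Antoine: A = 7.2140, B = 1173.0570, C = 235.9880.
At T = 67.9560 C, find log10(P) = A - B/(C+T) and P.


C+T = 303.9440
B/(C+T) = 3.8595
log10(P) = 7.2140 - 3.8595 = 3.3545
P = 10^3.3545 = 2262.2933 mmHg

2262.2933 mmHg


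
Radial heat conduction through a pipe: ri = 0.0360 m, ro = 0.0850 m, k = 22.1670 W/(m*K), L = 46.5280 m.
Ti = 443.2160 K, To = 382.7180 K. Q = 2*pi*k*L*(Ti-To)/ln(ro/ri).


dT = 60.4980 K
ln(ro/ri) = 0.8591
Q = 2*pi*22.1670*46.5280*60.4980 / 0.8591 = 456333.2728 W

456333.2728 W


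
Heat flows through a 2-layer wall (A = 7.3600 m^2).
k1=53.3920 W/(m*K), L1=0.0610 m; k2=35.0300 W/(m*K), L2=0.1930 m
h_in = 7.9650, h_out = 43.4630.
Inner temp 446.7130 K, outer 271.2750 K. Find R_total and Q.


R_conv_in = 1/(7.9650*7.3600) = 0.0171
R_1 = 0.0610/(53.3920*7.3600) = 0.0002
R_2 = 0.1930/(35.0300*7.3600) = 0.0007
R_conv_out = 1/(43.4630*7.3600) = 0.0031
R_total = 0.0211 K/W
Q = 175.4380 / 0.0211 = 8319.2358 W

R_total = 0.0211 K/W, Q = 8319.2358 W


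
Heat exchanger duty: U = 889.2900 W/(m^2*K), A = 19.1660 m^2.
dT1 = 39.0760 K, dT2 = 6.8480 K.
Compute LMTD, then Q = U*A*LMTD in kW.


LMTD = 18.5053 K
Q = 889.2900 * 19.1660 * 18.5053 = 315407.3749 W = 315.4074 kW

315.4074 kW


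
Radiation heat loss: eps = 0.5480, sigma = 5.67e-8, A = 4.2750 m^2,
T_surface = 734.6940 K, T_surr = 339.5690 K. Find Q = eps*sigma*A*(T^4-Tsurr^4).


T^4 = 2.9136e+11
Tsurr^4 = 1.3296e+10
Q = 0.5480 * 5.67e-8 * 4.2750 * 2.7806e+11 = 36935.2277 W

36935.2277 W


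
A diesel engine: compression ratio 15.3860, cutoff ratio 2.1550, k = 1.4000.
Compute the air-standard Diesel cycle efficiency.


r^(k-1) = 2.9844
rc^k = 2.9297
eta = 0.6001 = 60.0116%

60.0116%


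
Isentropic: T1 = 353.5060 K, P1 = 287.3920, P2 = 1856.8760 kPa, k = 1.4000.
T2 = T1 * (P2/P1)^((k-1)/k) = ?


(k-1)/k = 0.2857
(P2/P1)^exp = 1.7042
T2 = 353.5060 * 1.7042 = 602.4395 K

602.4395 K


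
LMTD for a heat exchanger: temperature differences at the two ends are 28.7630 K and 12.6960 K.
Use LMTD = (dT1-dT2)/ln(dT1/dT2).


dT1/dT2 = 2.2655
ln(dT1/dT2) = 0.8178
LMTD = 16.0670 / 0.8178 = 19.6465 K

19.6465 K


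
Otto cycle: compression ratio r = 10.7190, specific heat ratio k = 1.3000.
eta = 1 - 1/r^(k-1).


r^(k-1) = 2.0373
eta = 1 - 1/2.0373 = 0.5091 = 50.9144%

50.9144%


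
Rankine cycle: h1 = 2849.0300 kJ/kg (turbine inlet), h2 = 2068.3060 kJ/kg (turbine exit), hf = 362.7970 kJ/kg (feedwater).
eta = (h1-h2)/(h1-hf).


W = 780.7240 kJ/kg
Q_in = 2486.2330 kJ/kg
eta = 0.3140 = 31.4019%

eta = 31.4019%


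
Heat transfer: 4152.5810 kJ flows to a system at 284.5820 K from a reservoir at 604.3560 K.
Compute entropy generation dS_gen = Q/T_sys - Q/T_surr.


dS_sys = 4152.5810/284.5820 = 14.5919 kJ/K
dS_surr = -4152.5810/604.3560 = -6.8711 kJ/K
dS_gen = 14.5919 - 6.8711 = 7.7208 kJ/K (irreversible)

dS_gen = 7.7208 kJ/K, irreversible


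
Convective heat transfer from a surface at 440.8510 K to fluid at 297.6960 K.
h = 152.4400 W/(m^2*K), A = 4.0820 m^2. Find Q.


dT = 143.1550 K
Q = 152.4400 * 4.0820 * 143.1550 = 89079.6418 W

89079.6418 W


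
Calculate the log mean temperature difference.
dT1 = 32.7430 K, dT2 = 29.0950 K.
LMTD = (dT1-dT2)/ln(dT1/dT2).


dT1/dT2 = 1.1254
ln(dT1/dT2) = 0.1181
LMTD = 3.6480 / 0.1181 = 30.8831 K

30.8831 K


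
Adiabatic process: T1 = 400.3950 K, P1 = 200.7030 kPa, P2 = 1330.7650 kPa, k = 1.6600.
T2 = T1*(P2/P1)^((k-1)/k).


(k-1)/k = 0.3976
(P2/P1)^exp = 2.1215
T2 = 400.3950 * 2.1215 = 849.4308 K

849.4308 K


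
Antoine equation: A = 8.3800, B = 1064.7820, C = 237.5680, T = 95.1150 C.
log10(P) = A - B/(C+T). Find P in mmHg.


C+T = 332.6830
B/(C+T) = 3.2006
log10(P) = 8.3800 - 3.2006 = 5.1794
P = 10^5.1794 = 151150.5209 mmHg

151150.5209 mmHg


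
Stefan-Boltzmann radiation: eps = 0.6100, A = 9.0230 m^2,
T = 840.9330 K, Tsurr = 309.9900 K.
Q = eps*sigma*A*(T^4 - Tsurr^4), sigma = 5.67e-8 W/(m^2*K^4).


T^4 = 5.0009e+11
Tsurr^4 = 9.2340e+09
Q = 0.6100 * 5.67e-8 * 9.0230 * 4.9085e+11 = 153184.6687 W

153184.6687 W


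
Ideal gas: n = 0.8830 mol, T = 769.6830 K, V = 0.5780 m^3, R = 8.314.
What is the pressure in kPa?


P = nRT/V = 0.8830 * 8.314 * 769.6830 / 0.5780
= 5650.4446 / 0.5780 = 9775.8556 Pa = 9.7759 kPa

9.7759 kPa


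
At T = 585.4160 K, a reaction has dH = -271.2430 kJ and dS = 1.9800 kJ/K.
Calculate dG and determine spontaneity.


T*dS = 585.4160 * 1.9800 = 1159.1237 kJ
dG = -271.2430 - 1159.1237 = -1430.3667 kJ (spontaneous)

dG = -1430.3667 kJ, spontaneous


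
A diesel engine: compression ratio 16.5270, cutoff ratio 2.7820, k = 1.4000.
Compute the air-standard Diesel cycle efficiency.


r^(k-1) = 3.0710
rc^k = 4.1889
eta = 0.5838 = 58.3776%

58.3776%


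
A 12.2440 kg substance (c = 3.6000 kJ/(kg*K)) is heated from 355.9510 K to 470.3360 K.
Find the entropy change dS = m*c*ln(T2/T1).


T2/T1 = 1.3214
ln(T2/T1) = 0.2787
dS = 12.2440 * 3.6000 * 0.2787 = 12.2826 kJ/K

12.2826 kJ/K


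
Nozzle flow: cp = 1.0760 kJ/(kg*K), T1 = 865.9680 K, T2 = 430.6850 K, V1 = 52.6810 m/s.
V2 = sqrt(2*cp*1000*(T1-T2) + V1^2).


dT = 435.2830 K
2*cp*1000*dT = 936729.0160
V1^2 = 2775.2878
V2 = sqrt(939504.3038) = 969.2803 m/s

969.2803 m/s


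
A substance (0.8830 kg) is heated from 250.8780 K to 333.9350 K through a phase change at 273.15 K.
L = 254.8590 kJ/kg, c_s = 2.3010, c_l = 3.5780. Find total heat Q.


Q1 (sensible, solid) = 0.8830 * 2.3010 * 22.2720 = 45.2519 kJ
Q2 (latent) = 0.8830 * 254.8590 = 225.0405 kJ
Q3 (sensible, liquid) = 0.8830 * 3.5780 * 60.7850 = 192.0425 kJ
Q_total = 462.3349 kJ

462.3349 kJ


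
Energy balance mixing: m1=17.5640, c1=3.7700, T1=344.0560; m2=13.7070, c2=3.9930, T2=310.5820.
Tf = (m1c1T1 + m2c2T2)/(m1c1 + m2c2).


num = 39780.8983
den = 120.9483
Tf = 328.9082 K

328.9082 K


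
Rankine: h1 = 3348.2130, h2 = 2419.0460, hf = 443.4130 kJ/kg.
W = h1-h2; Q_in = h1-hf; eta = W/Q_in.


W = 929.1670 kJ/kg
Q_in = 2904.8000 kJ/kg
eta = 0.3199 = 31.9873%

eta = 31.9873%


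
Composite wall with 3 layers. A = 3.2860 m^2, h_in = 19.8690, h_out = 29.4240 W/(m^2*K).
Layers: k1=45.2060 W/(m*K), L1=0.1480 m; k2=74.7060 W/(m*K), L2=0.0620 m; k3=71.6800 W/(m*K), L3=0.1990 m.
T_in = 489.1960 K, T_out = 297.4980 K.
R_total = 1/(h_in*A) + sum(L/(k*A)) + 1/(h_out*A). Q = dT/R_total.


R_conv_in = 1/(19.8690*3.2860) = 0.0153
R_1 = 0.1480/(45.2060*3.2860) = 0.0010
R_2 = 0.0620/(74.7060*3.2860) = 0.0003
R_3 = 0.1990/(71.6800*3.2860) = 0.0008
R_conv_out = 1/(29.4240*3.2860) = 0.0103
R_total = 0.0278 K/W
Q = 191.6980 / 0.0278 = 6907.3490 W

R_total = 0.0278 K/W, Q = 6907.3490 W


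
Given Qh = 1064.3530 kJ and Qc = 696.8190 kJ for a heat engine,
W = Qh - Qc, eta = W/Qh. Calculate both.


W = 1064.3530 - 696.8190 = 367.5340 kJ
eta = 367.5340 / 1064.3530 = 0.3453 = 34.5312%

W = 367.5340 kJ, eta = 34.5312%


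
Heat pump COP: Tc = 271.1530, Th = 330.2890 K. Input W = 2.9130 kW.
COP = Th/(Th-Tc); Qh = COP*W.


COP = 330.2890 / 59.1360 = 5.5852
Qh = 5.5852 * 2.9130 = 16.2698 kW

COP = 5.5852, Qh = 16.2698 kW


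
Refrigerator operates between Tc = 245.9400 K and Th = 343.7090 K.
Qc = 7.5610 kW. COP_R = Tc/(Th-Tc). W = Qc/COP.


COP = 245.9400 / 97.7690 = 2.5155
W = 7.5610 / 2.5155 = 3.0057 kW

COP = 2.5155, W = 3.0057 kW


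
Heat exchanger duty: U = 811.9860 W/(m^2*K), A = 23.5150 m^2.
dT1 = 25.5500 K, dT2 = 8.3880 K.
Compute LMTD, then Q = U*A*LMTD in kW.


LMTD = 15.4080 K
Q = 811.9860 * 23.5150 * 15.4080 = 294198.5190 W = 294.1985 kW

294.1985 kW


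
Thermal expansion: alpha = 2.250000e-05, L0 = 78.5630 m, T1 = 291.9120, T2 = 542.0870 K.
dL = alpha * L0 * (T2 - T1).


dT = 250.1750 K
dL = 2.250000e-05 * 78.5630 * 250.1750 = 0.442226 m
L_final = 79.005226 m

dL = 0.442226 m


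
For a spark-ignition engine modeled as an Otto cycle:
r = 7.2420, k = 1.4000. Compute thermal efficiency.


r^(k-1) = 2.2077
eta = 1 - 1/2.2077 = 0.5470 = 54.7043%

54.7043%


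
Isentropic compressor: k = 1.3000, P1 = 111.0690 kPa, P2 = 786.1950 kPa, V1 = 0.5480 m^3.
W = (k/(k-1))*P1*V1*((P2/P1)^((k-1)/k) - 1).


(k-1)/k = 0.2308
(P2/P1)^exp = 1.5709
W = 4.3333 * 111.0690 * 0.5480 * (1.5709 - 1) = 150.5672 kJ

150.5672 kJ
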